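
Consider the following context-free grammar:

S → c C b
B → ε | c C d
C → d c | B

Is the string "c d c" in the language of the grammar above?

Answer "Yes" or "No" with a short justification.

No - no valid derivation exists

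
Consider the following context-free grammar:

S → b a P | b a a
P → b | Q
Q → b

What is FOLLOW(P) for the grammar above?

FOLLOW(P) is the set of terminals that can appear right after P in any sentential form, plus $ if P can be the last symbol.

We compute FOLLOW(P) using the standard algorithm.
FOLLOW(S) starts with {$}.
FIRST(P) = {b}
FIRST(Q) = {b}
FIRST(S) = {b}
FOLLOW(P) = {$}
FOLLOW(Q) = {$}
FOLLOW(S) = {$}
Therefore, FOLLOW(P) = {$}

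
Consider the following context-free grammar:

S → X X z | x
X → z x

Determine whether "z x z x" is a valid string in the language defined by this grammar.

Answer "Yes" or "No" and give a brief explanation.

No - no valid derivation exists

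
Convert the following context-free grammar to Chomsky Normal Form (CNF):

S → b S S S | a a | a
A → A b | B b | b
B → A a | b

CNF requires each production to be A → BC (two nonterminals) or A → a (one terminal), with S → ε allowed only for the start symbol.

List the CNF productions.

TB → b; TA → a; S → a; A → b; B → b; S → TB X0; X0 → S X1; X1 → S S; S → TA TA; A → A TB; A → B TB; B → A TA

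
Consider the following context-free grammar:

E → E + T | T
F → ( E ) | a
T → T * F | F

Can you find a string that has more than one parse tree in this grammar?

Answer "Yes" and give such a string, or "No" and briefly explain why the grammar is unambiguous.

No - the grammar is unambiguous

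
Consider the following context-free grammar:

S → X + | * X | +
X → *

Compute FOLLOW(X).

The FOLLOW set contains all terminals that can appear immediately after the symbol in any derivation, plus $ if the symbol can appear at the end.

We compute FOLLOW(X) using the standard algorithm.
FOLLOW(S) starts with {$}.
FIRST(S) = {*, +}
FIRST(X) = {*}
FOLLOW(S) = {$}
FOLLOW(X) = {$, +}
Therefore, FOLLOW(X) = {$, +}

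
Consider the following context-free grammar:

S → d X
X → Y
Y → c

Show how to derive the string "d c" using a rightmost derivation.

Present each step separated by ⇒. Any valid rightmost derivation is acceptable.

S ⇒ d X ⇒ d Y ⇒ d c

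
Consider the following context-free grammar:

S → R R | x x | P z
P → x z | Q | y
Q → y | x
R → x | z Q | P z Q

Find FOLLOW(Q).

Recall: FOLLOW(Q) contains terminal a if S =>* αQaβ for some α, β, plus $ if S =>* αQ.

We compute FOLLOW(Q) using the standard algorithm.
FOLLOW(S) starts with {$}.
FIRST(P) = {x, y}
FIRST(Q) = {x, y}
FIRST(R) = {x, y, z}
FIRST(S) = {x, y, z}
FOLLOW(P) = {z}
FOLLOW(Q) = {$, x, y, z}
FOLLOW(R) = {$, x, y, z}
FOLLOW(S) = {$}
Therefore, FOLLOW(Q) = {$, x, y, z}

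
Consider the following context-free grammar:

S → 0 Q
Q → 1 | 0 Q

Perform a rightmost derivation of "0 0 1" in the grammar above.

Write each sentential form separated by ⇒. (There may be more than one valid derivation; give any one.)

S ⇒ 0 Q ⇒ 0 0 Q ⇒ 0 0 1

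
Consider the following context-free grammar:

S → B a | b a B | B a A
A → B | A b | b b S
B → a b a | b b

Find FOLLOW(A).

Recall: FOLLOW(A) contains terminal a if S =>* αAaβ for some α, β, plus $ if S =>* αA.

We compute FOLLOW(A) using the standard algorithm.
FOLLOW(S) starts with {$}.
FIRST(A) = {a, b}
FIRST(B) = {a, b}
FIRST(S) = {a, b}
FOLLOW(A) = {$, b}
FOLLOW(B) = {$, a, b}
FOLLOW(S) = {$, b}
Therefore, FOLLOW(A) = {$, b}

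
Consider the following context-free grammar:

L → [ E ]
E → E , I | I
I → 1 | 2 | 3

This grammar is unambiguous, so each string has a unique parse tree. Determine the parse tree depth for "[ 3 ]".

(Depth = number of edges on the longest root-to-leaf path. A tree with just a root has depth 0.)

3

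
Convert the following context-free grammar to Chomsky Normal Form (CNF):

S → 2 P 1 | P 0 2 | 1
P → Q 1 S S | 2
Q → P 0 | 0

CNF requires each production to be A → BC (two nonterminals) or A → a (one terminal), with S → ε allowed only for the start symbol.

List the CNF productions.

T2 → 2; T1 → 1; T0 → 0; S → 1; P → 2; Q → 0; S → T2 X0; X0 → P T1; S → P X1; X1 → T0 T2; P → Q X2; X2 → T1 X3; X3 → S S; Q → P T0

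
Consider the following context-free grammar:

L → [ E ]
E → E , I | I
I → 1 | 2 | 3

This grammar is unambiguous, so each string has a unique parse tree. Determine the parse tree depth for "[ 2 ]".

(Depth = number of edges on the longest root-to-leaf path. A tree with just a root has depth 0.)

3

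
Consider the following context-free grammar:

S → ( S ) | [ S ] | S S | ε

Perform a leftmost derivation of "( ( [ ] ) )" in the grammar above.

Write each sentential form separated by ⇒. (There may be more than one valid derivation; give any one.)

S ⇒ ( S ) ⇒ ( ( S ) ) ⇒ ( ( [ S ] ) ) ⇒ ( ( [ ] ) )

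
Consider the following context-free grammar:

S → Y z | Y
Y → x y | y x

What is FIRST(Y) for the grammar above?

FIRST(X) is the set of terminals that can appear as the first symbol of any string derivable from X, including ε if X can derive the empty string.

We compute FIRST(Y) using the standard algorithm.
FIRST(S) = {x, y}
FIRST(Y) = {x, y}
Therefore, FIRST(Y) = {x, y}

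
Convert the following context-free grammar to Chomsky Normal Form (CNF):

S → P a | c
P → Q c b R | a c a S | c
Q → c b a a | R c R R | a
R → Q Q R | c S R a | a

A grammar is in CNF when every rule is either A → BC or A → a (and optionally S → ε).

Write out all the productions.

TA → a; S → c; TC → c; TB → b; P → c; Q → a; R → a; S → P TA; P → Q X0; X0 → TC X1; X1 → TB R; P → TA X2; X2 → TC X3; X3 → TA S; Q → TC X4; X4 → TB X5; X5 → TA TA; Q → R X6; X6 → TC X7; X7 → R R; R → Q X8; X8 → Q R; R → TC X9; X9 → S X10; X10 → R TA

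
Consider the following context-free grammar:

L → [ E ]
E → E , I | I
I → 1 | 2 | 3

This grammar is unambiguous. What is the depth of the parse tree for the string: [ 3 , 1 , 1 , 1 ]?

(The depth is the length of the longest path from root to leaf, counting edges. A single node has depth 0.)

6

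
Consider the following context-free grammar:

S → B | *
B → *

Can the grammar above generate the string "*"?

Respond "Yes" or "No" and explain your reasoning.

Yes - a valid derivation exists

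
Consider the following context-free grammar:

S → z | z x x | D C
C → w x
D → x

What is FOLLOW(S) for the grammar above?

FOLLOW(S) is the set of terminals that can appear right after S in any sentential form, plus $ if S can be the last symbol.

We compute FOLLOW(S) using the standard algorithm.
FOLLOW(S) starts with {$}.
FIRST(C) = {w}
FIRST(D) = {x}
FIRST(S) = {x, z}
FOLLOW(C) = {$}
FOLLOW(D) = {w}
FOLLOW(S) = {$}
Therefore, FOLLOW(S) = {$}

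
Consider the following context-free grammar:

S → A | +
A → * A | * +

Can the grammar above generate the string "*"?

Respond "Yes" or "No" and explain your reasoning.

No - no valid derivation exists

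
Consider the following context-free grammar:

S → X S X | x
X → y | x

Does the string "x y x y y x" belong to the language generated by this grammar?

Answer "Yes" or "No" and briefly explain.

No - no valid derivation exists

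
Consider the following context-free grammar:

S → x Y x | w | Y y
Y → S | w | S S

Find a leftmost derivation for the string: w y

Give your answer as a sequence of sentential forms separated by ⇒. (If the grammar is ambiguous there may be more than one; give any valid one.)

S ⇒ Y y ⇒ S y ⇒ w y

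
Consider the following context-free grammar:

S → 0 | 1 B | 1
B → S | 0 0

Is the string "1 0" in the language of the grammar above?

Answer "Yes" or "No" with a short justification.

Yes - a valid derivation exists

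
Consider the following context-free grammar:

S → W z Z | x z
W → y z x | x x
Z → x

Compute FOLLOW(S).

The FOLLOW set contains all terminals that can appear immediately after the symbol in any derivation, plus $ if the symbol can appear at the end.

We compute FOLLOW(S) using the standard algorithm.
FOLLOW(S) starts with {$}.
FIRST(S) = {x, y}
FIRST(W) = {x, y}
FIRST(Z) = {x}
FOLLOW(S) = {$}
FOLLOW(W) = {z}
FOLLOW(Z) = {$}
Therefore, FOLLOW(S) = {$}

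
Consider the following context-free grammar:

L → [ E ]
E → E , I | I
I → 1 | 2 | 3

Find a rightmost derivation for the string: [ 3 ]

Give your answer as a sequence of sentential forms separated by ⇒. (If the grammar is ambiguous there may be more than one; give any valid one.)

L ⇒ [ E ] ⇒ [ I ] ⇒ [ 3 ]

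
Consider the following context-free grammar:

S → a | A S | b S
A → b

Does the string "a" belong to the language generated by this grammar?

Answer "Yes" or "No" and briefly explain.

Yes - a valid derivation exists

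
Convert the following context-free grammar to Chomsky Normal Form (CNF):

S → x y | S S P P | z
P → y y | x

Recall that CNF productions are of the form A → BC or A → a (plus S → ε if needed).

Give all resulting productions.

TX → x; TY → y; S → z; P → x; S → TX TY; S → S X0; X0 → S X1; X1 → P P; P → TY TY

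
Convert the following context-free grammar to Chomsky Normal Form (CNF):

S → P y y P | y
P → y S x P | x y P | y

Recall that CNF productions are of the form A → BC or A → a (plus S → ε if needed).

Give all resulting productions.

TY → y; S → y; TX → x; P → y; S → P X0; X0 → TY X1; X1 → TY P; P → TY X2; X2 → S X3; X3 → TX P; P → TX X4; X4 → TY P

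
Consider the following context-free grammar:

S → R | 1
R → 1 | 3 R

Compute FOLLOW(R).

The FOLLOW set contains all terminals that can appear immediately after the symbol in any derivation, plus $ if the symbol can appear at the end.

We compute FOLLOW(R) using the standard algorithm.
FOLLOW(S) starts with {$}.
FIRST(R) = {1, 3}
FIRST(S) = {1, 3}
FOLLOW(R) = {$}
FOLLOW(S) = {$}
Therefore, FOLLOW(R) = {$}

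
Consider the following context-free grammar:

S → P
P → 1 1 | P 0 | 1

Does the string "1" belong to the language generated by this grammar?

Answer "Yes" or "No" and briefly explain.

Yes - a valid derivation exists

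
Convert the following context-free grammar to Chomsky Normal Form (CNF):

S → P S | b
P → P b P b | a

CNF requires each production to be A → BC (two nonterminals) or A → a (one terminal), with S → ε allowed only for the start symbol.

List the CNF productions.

S → b; TB → b; P → a; S → P S; P → P X0; X0 → TB X1; X1 → P TB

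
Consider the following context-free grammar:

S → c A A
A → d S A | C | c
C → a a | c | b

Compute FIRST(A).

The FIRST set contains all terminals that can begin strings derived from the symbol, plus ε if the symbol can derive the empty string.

We compute FIRST(A) using the standard algorithm.
FIRST(A) = {a, b, c, d}
FIRST(C) = {a, b, c}
FIRST(S) = {c}
Therefore, FIRST(A) = {a, b, c, d}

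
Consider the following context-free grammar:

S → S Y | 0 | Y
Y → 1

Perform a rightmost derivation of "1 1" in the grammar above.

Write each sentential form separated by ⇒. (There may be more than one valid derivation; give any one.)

S ⇒ S Y ⇒ S 1 ⇒ Y 1 ⇒ 1 1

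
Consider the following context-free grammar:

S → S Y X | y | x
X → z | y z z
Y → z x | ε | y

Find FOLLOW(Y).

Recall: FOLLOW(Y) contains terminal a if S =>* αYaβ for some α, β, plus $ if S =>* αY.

We compute FOLLOW(Y) using the standard algorithm.
FOLLOW(S) starts with {$}.
FIRST(S) = {x, y}
FIRST(X) = {y, z}
FIRST(Y) = {y, z, ε}
FOLLOW(S) = {$, y, z}
FOLLOW(X) = {$, y, z}
FOLLOW(Y) = {y, z}
Therefore, FOLLOW(Y) = {y, z}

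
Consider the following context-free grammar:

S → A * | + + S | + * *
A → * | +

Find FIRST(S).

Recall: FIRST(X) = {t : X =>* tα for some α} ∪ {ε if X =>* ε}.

We compute FIRST(S) using the standard algorithm.
FIRST(A) = {*, +}
FIRST(S) = {*, +}
Therefore, FIRST(S) = {*, +}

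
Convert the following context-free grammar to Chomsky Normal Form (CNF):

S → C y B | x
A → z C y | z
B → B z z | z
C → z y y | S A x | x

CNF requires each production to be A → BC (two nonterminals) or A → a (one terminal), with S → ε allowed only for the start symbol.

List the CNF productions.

TY → y; S → x; TZ → z; A → z; B → z; TX → x; C → x; S → C X0; X0 → TY B; A → TZ X1; X1 → C TY; B → B X2; X2 → TZ TZ; C → TZ X3; X3 → TY TY; C → S X4; X4 → A TX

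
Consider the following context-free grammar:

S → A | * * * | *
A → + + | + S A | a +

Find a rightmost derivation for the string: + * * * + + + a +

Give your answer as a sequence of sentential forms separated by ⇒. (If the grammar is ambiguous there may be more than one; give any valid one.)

S ⇒ A ⇒ + S A ⇒ + S + S A ⇒ + S + S a + ⇒ + S + A a + ⇒ + S + + + a + ⇒ + * * * + + + a +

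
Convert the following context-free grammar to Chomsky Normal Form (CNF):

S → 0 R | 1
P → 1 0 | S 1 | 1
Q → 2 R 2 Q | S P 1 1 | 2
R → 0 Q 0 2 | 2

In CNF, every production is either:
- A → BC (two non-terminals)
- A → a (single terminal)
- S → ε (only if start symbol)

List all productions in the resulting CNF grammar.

T0 → 0; S → 1; T1 → 1; P → 1; T2 → 2; Q → 2; R → 2; S → T0 R; P → T1 T0; P → S T1; Q → T2 X0; X0 → R X1; X1 → T2 Q; Q → S X2; X2 → P X3; X3 → T1 T1; R → T0 X4; X4 → Q X5; X5 → T0 T2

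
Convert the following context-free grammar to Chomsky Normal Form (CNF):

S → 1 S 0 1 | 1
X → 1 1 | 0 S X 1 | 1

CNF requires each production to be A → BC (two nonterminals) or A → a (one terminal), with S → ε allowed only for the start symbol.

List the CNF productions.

T1 → 1; T0 → 0; S → 1; X → 1; S → T1 X0; X0 → S X1; X1 → T0 T1; X → T1 T1; X → T0 X2; X2 → S X3; X3 → X T1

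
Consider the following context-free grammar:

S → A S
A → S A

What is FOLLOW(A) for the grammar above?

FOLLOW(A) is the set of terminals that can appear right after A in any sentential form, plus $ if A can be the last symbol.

We compute FOLLOW(A) using the standard algorithm.
FOLLOW(S) starts with {$}.
FIRST(A) = {}
FIRST(S) = {}
FOLLOW(A) = {}
FOLLOW(S) = {$}
Therefore, FOLLOW(A) = {}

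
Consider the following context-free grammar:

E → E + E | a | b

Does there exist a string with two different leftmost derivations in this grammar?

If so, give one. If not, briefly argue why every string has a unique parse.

Yes - the string 'b + a + b + a + a' has two distinct leftmost derivations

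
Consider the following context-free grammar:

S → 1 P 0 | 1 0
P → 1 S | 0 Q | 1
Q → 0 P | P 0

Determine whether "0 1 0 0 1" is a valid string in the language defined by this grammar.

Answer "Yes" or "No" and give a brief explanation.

No - no valid derivation exists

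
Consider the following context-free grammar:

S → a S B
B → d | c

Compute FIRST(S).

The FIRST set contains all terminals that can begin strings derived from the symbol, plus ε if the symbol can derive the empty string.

We compute FIRST(S) using the standard algorithm.
FIRST(B) = {c, d}
FIRST(S) = {a}
Therefore, FIRST(S) = {a}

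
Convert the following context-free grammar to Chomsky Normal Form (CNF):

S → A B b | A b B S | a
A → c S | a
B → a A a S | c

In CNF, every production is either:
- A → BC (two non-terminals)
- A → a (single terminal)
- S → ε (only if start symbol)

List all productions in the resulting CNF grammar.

TB → b; S → a; TC → c; A → a; TA → a; B → c; S → A X0; X0 → B TB; S → A X1; X1 → TB X2; X2 → B S; A → TC S; B → TA X3; X3 → A X4; X4 → TA S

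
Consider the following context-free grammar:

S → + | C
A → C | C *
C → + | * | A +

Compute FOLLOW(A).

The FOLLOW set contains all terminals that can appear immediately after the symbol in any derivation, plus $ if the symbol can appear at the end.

We compute FOLLOW(A) using the standard algorithm.
FOLLOW(S) starts with {$}.
FIRST(A) = {*, +}
FIRST(C) = {*, +}
FIRST(S) = {*, +}
FOLLOW(A) = {+}
FOLLOW(C) = {$, *, +}
FOLLOW(S) = {$}
Therefore, FOLLOW(A) = {+}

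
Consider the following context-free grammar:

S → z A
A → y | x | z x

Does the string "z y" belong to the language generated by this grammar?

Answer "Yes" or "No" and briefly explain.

Yes - a valid derivation exists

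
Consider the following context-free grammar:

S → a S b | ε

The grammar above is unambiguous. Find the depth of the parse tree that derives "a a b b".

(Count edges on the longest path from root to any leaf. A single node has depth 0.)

3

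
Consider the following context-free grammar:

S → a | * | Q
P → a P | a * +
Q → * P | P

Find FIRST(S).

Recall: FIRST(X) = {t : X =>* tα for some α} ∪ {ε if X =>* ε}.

We compute FIRST(S) using the standard algorithm.
FIRST(P) = {a}
FIRST(Q) = {*, a}
FIRST(S) = {*, a}
Therefore, FIRST(S) = {*, a}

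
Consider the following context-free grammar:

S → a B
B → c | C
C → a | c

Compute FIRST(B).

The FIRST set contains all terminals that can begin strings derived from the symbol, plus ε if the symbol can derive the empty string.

We compute FIRST(B) using the standard algorithm.
FIRST(B) = {a, c}
FIRST(C) = {a, c}
FIRST(S) = {a}
Therefore, FIRST(B) = {a, c}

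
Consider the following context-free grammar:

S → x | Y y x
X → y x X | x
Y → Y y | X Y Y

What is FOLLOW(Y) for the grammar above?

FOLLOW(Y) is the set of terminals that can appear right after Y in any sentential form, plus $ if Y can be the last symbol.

We compute FOLLOW(Y) using the standard algorithm.
FOLLOW(S) starts with {$}.
FIRST(S) = {x, y}
FIRST(X) = {x, y}
FIRST(Y) = {x, y}
FOLLOW(S) = {$}
FOLLOW(X) = {x, y}
FOLLOW(Y) = {x, y}
Therefore, FOLLOW(Y) = {x, y}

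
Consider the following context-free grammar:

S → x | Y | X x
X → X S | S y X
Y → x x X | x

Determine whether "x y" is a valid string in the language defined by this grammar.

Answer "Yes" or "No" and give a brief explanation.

No - no valid derivation exists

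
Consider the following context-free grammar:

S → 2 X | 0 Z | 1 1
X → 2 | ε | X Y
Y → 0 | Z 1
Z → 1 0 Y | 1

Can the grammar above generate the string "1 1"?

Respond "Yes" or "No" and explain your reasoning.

Yes - a valid derivation exists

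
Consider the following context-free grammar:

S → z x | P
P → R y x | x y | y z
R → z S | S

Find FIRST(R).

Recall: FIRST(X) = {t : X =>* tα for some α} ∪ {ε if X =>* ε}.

We compute FIRST(R) using the standard algorithm.
FIRST(P) = {x, y, z}
FIRST(R) = {x, y, z}
FIRST(S) = {x, y, z}
Therefore, FIRST(R) = {x, y, z}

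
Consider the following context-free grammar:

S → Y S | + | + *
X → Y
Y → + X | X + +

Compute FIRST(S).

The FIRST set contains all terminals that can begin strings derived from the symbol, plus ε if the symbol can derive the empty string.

We compute FIRST(S) using the standard algorithm.
FIRST(S) = {+}
FIRST(X) = {+}
FIRST(Y) = {+}
Therefore, FIRST(S) = {+}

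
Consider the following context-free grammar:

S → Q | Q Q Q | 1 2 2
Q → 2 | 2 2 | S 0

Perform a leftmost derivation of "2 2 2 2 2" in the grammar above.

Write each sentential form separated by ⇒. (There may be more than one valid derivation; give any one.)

S ⇒ Q Q Q ⇒ 2 2 Q Q ⇒ 2 2 2 Q ⇒ 2 2 2 2 2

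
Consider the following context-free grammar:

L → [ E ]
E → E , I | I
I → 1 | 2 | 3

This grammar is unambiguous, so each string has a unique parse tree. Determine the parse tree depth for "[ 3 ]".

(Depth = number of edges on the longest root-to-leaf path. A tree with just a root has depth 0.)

3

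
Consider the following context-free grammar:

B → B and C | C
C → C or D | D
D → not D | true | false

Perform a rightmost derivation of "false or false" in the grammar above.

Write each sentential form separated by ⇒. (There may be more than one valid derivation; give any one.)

B ⇒ C ⇒ C or D ⇒ C or false ⇒ D or false ⇒ false or false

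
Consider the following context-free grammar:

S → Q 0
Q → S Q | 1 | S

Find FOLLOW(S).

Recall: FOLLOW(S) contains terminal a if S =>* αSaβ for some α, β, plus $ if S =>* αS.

We compute FOLLOW(S) using the standard algorithm.
FOLLOW(S) starts with {$}.
FIRST(Q) = {1}
FIRST(S) = {1}
FOLLOW(Q) = {0}
FOLLOW(S) = {$, 0, 1}
Therefore, FOLLOW(S) = {$, 0, 1}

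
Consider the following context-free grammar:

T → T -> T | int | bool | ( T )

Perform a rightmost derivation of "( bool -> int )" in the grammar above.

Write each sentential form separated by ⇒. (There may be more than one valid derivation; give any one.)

T ⇒ ( T ) ⇒ ( T -> T ) ⇒ ( T -> int ) ⇒ ( bool -> int )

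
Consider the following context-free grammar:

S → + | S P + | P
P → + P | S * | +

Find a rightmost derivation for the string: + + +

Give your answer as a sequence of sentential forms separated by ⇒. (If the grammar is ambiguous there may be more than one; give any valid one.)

S ⇒ S P + ⇒ S + + ⇒ + + +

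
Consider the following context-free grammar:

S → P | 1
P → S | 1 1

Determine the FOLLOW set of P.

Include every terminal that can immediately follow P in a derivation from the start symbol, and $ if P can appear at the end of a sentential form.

We compute FOLLOW(P) using the standard algorithm.
FOLLOW(S) starts with {$}.
FIRST(P) = {1}
FIRST(S) = {1}
FOLLOW(P) = {$}
FOLLOW(S) = {$}
Therefore, FOLLOW(P) = {$}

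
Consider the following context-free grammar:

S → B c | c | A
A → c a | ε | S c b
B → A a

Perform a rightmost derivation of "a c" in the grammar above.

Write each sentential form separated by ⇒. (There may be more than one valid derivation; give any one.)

S ⇒ B c ⇒ A a c ⇒ a c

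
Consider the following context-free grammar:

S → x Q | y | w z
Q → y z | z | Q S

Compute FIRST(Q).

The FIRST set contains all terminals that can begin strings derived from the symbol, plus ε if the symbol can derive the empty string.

We compute FIRST(Q) using the standard algorithm.
FIRST(Q) = {y, z}
FIRST(S) = {w, x, y}
Therefore, FIRST(Q) = {y, z}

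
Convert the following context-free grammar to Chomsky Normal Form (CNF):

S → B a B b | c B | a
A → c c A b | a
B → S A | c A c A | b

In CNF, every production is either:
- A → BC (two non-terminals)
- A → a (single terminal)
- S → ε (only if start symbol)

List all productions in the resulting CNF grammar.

TA → a; TB → b; TC → c; S → a; A → a; B → b; S → B X0; X0 → TA X1; X1 → B TB; S → TC B; A → TC X2; X2 → TC X3; X3 → A TB; B → S A; B → TC X4; X4 → A X5; X5 → TC A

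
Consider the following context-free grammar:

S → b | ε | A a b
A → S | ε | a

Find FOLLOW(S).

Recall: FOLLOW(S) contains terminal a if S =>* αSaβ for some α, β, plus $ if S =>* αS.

We compute FOLLOW(S) using the standard algorithm.
FOLLOW(S) starts with {$}.
FIRST(A) = {a, b, ε}
FIRST(S) = {a, b, ε}
FOLLOW(A) = {a}
FOLLOW(S) = {$, a}
Therefore, FOLLOW(S) = {$, a}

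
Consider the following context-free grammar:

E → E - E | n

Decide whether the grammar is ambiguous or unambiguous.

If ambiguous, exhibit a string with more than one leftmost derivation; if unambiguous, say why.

Ambiguous - the string 'n - n - n - n' has two distinct leftmost derivations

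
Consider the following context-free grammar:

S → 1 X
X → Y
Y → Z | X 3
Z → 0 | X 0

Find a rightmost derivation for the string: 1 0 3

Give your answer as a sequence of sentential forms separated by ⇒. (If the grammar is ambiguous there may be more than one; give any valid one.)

S ⇒ 1 X ⇒ 1 Y ⇒ 1 X 3 ⇒ 1 Y 3 ⇒ 1 Z 3 ⇒ 1 0 3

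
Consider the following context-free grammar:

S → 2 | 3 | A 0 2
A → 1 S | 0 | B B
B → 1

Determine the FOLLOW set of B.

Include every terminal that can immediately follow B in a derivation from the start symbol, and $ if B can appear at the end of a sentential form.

We compute FOLLOW(B) using the standard algorithm.
FOLLOW(S) starts with {$}.
FIRST(A) = {0, 1}
FIRST(B) = {1}
FIRST(S) = {0, 1, 2, 3}
FOLLOW(A) = {0}
FOLLOW(B) = {0, 1}
FOLLOW(S) = {$, 0}
Therefore, FOLLOW(B) = {0, 1}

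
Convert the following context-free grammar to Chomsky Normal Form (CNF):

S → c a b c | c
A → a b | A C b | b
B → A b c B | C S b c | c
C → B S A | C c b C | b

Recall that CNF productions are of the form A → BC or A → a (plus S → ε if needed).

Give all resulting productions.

TC → c; TA → a; TB → b; S → c; A → b; B → c; C → b; S → TC X0; X0 → TA X1; X1 → TB TC; A → TA TB; A → A X2; X2 → C TB; B → A X3; X3 → TB X4; X4 → TC B; B → C X5; X5 → S X6; X6 → TB TC; C → B X7; X7 → S A; C → C X8; X8 → TC X9; X9 → TB C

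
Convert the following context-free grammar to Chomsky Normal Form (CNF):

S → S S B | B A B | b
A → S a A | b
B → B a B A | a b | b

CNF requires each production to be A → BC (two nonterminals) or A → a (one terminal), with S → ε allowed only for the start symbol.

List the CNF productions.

S → b; TA → a; A → b; TB → b; B → b; S → S X0; X0 → S B; S → B X1; X1 → A B; A → S X2; X2 → TA A; B → B X3; X3 → TA X4; X4 → B A; B → TA TB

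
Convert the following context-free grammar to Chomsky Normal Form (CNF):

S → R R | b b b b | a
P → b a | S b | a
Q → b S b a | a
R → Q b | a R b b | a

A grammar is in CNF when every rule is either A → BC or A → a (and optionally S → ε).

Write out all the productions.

TB → b; S → a; TA → a; P → a; Q → a; R → a; S → R R; S → TB X0; X0 → TB X1; X1 → TB TB; P → TB TA; P → S TB; Q → TB X2; X2 → S X3; X3 → TB TA; R → Q TB; R → TA X4; X4 → R X5; X5 → TB TB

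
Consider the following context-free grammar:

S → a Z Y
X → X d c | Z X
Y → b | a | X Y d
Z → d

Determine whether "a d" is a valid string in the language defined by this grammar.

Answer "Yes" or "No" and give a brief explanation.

No - no valid derivation exists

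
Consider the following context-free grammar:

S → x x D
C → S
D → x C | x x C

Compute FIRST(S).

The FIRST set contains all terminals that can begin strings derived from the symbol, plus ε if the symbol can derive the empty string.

We compute FIRST(S) using the standard algorithm.
FIRST(C) = {x}
FIRST(D) = {x}
FIRST(S) = {x}
Therefore, FIRST(S) = {x}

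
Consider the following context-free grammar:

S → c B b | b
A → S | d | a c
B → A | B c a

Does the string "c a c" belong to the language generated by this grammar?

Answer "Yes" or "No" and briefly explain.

No - no valid derivation exists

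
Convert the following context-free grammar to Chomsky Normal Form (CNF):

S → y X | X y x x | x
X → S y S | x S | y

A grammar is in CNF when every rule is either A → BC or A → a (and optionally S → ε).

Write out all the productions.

TY → y; TX → x; S → x; X → y; S → TY X; S → X X0; X0 → TY X1; X1 → TX TX; X → S X2; X2 → TY S; X → TX S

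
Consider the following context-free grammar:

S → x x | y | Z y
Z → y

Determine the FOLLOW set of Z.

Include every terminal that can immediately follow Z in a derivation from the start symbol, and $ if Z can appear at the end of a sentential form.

We compute FOLLOW(Z) using the standard algorithm.
FOLLOW(S) starts with {$}.
FIRST(S) = {x, y}
FIRST(Z) = {y}
FOLLOW(S) = {$}
FOLLOW(Z) = {y}
Therefore, FOLLOW(Z) = {y}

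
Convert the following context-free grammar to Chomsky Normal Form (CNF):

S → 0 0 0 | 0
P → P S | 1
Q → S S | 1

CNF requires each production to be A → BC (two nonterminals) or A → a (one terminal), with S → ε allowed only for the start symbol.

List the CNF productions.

T0 → 0; S → 0; P → 1; Q → 1; S → T0 X0; X0 → T0 T0; P → P S; Q → S S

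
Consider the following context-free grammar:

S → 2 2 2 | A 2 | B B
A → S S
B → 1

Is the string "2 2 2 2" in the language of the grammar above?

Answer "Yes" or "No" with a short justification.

No - no valid derivation exists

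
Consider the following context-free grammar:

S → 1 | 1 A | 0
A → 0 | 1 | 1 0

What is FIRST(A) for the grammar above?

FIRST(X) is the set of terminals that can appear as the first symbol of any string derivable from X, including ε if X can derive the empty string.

We compute FIRST(A) using the standard algorithm.
FIRST(A) = {0, 1}
FIRST(S) = {0, 1}
Therefore, FIRST(A) = {0, 1}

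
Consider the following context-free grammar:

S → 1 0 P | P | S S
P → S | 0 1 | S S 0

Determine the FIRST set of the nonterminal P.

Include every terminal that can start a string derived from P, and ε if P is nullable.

We compute FIRST(P) using the standard algorithm.
FIRST(P) = {0, 1}
FIRST(S) = {0, 1}
Therefore, FIRST(P) = {0, 1}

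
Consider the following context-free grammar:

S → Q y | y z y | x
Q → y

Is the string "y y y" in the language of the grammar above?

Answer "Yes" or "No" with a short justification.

No - no valid derivation exists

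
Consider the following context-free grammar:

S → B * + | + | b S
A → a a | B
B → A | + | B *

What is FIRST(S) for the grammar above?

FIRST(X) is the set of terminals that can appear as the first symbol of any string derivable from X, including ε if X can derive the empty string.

We compute FIRST(S) using the standard algorithm.
FIRST(A) = {+, a}
FIRST(B) = {+, a}
FIRST(S) = {+, a, b}
Therefore, FIRST(S) = {+, a, b}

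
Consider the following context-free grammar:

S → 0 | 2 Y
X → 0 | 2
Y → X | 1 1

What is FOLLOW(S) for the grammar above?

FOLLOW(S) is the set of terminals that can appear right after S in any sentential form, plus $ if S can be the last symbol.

We compute FOLLOW(S) using the standard algorithm.
FOLLOW(S) starts with {$}.
FIRST(S) = {0, 2}
FIRST(X) = {0, 2}
FIRST(Y) = {0, 1, 2}
FOLLOW(S) = {$}
FOLLOW(X) = {$}
FOLLOW(Y) = {$}
Therefore, FOLLOW(S) = {$}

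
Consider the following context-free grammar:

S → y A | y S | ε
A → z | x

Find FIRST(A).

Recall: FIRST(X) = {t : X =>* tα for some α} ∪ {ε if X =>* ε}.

We compute FIRST(A) using the standard algorithm.
FIRST(A) = {x, z}
FIRST(S) = {y, ε}
Therefore, FIRST(A) = {x, z}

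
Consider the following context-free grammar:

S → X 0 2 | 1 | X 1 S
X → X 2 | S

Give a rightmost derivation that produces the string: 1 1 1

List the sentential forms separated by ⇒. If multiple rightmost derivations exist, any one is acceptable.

S ⇒ X 1 S ⇒ X 1 1 ⇒ S 1 1 ⇒ 1 1 1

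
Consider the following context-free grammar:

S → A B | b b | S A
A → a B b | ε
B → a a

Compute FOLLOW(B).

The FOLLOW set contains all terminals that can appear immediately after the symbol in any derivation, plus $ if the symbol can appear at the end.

We compute FOLLOW(B) using the standard algorithm.
FOLLOW(S) starts with {$}.
FIRST(A) = {a, ε}
FIRST(B) = {a}
FIRST(S) = {a, b}
FOLLOW(A) = {$, a}
FOLLOW(B) = {$, a, b}
FOLLOW(S) = {$, a}
Therefore, FOLLOW(B) = {$, a, b}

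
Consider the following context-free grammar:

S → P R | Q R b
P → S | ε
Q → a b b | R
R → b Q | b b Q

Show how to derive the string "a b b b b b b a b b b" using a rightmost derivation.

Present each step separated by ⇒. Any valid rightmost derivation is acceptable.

S ⇒ Q R b ⇒ Q b b Q b ⇒ Q b b R b ⇒ Q b b b b Q b ⇒ Q b b b b a b b b ⇒ a b b b b b b a b b b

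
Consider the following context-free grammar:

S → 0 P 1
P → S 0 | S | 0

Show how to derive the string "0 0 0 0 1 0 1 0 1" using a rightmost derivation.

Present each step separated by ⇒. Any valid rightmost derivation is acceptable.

S ⇒ 0 P 1 ⇒ 0 S 0 1 ⇒ 0 0 P 1 0 1 ⇒ 0 0 S 0 1 0 1 ⇒ 0 0 0 P 1 0 1 0 1 ⇒ 0 0 0 0 1 0 1 0 1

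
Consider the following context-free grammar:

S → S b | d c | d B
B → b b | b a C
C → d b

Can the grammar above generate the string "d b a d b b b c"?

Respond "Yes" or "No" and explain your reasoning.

No - no valid derivation exists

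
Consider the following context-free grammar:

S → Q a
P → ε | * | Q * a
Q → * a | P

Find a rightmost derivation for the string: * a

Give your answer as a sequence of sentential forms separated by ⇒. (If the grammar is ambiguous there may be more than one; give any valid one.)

S ⇒ Q a ⇒ P a ⇒ * a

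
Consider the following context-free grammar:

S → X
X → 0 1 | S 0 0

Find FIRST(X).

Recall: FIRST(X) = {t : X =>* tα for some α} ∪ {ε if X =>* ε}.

We compute FIRST(X) using the standard algorithm.
FIRST(S) = {0}
FIRST(X) = {0}
Therefore, FIRST(X) = {0}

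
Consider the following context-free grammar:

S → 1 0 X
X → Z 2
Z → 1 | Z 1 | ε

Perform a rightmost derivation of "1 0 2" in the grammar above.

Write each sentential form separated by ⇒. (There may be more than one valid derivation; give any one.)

S ⇒ 1 0 X ⇒ 1 0 Z 2 ⇒ 1 0 2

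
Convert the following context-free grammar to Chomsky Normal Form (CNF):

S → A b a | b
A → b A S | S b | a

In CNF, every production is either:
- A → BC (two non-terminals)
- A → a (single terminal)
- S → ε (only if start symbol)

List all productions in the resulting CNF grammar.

TB → b; TA → a; S → b; A → a; S → A X0; X0 → TB TA; A → TB X1; X1 → A S; A → S TB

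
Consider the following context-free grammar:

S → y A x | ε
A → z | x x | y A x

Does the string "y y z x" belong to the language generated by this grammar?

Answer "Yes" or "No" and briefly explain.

No - no valid derivation exists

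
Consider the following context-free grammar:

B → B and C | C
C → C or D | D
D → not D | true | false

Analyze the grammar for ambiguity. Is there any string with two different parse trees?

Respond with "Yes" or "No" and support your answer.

No - the grammar is unambiguous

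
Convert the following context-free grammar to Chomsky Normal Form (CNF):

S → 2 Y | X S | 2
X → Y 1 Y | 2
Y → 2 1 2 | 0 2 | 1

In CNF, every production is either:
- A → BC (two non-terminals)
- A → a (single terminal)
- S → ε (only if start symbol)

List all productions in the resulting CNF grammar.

T2 → 2; S → 2; T1 → 1; X → 2; T0 → 0; Y → 1; S → T2 Y; S → X S; X → Y X0; X0 → T1 Y; Y → T2 X1; X1 → T1 T2; Y → T0 T2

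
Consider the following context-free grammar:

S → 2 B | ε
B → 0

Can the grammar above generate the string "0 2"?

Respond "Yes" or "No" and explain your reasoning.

No - no valid derivation exists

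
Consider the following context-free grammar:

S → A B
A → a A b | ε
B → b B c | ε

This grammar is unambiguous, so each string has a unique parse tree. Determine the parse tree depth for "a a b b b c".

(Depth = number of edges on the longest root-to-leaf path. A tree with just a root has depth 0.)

4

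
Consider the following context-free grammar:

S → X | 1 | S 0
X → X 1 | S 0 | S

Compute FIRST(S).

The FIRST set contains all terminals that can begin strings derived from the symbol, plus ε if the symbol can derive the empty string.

We compute FIRST(S) using the standard algorithm.
FIRST(S) = {1}
FIRST(X) = {1}
Therefore, FIRST(S) = {1}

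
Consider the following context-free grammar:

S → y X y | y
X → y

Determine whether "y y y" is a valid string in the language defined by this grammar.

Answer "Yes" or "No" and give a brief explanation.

Yes - a valid derivation exists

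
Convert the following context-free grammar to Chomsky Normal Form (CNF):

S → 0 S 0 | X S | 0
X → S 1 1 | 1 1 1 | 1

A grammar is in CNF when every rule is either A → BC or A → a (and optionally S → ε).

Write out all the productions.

T0 → 0; S → 0; T1 → 1; X → 1; S → T0 X0; X0 → S T0; S → X S; X → S X1; X1 → T1 T1; X → T1 X2; X2 → T1 T1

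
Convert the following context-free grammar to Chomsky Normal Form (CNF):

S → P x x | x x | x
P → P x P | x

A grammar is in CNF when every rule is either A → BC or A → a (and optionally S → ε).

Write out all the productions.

TX → x; S → x; P → x; S → P X0; X0 → TX TX; S → TX TX; P → P X1; X1 → TX P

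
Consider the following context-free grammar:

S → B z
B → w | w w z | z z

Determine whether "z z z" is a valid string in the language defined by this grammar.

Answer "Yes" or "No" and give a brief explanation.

Yes - a valid derivation exists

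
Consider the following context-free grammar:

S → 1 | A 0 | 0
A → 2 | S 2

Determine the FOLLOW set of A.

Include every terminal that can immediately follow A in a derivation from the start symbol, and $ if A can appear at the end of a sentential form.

We compute FOLLOW(A) using the standard algorithm.
FOLLOW(S) starts with {$}.
FIRST(A) = {0, 1, 2}
FIRST(S) = {0, 1, 2}
FOLLOW(A) = {0}
FOLLOW(S) = {$, 2}
Therefore, FOLLOW(A) = {0}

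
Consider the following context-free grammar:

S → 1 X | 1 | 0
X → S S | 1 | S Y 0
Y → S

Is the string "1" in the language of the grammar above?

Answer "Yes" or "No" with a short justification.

Yes - a valid derivation exists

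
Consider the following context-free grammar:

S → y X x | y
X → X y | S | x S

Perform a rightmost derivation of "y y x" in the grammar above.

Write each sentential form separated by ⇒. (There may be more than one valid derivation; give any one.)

S ⇒ y X x ⇒ y S x ⇒ y y x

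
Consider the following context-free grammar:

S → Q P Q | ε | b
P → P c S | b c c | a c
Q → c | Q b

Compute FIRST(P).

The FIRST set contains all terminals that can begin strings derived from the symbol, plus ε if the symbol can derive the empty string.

We compute FIRST(P) using the standard algorithm.
FIRST(P) = {a, b}
FIRST(Q) = {c}
FIRST(S) = {b, c, ε}
Therefore, FIRST(P) = {a, b}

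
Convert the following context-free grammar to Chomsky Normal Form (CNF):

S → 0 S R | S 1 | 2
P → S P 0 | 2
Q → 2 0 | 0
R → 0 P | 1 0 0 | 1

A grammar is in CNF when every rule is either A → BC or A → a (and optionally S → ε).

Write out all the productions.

T0 → 0; T1 → 1; S → 2; P → 2; T2 → 2; Q → 0; R → 1; S → T0 X0; X0 → S R; S → S T1; P → S X1; X1 → P T0; Q → T2 T0; R → T0 P; R → T1 X2; X2 → T0 T0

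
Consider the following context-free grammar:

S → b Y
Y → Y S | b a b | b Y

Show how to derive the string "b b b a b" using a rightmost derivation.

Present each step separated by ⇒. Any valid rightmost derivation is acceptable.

S ⇒ b Y ⇒ b b Y ⇒ b b b a b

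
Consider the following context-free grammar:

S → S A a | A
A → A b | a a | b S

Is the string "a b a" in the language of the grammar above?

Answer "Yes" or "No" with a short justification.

No - no valid derivation exists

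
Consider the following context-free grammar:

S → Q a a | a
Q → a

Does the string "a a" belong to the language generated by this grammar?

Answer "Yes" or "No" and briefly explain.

No - no valid derivation exists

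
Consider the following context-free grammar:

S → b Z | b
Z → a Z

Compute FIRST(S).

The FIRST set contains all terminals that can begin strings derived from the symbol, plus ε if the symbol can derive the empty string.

We compute FIRST(S) using the standard algorithm.
FIRST(S) = {b}
FIRST(Z) = {a}
Therefore, FIRST(S) = {b}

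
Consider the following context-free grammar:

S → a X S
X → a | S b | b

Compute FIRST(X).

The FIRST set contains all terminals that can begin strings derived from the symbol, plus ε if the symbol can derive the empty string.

We compute FIRST(X) using the standard algorithm.
FIRST(S) = {a}
FIRST(X) = {a, b}
Therefore, FIRST(X) = {a, b}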